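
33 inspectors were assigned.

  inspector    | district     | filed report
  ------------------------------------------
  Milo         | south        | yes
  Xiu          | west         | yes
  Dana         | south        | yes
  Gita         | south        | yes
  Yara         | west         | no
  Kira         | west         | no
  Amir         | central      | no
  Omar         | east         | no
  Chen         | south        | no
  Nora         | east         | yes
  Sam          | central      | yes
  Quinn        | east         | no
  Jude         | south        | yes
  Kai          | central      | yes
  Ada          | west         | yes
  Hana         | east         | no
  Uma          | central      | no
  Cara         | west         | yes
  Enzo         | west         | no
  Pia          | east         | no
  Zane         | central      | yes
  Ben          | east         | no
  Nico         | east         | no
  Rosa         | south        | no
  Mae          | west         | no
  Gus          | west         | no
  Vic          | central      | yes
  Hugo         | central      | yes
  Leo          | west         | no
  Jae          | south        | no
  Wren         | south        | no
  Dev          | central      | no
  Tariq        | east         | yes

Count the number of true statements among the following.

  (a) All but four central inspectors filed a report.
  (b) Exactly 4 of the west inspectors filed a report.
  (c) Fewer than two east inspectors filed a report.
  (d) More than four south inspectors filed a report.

0

(a) central: |A| = 8, |A ∩ B| = 5; needs |A ∖ B| = 4 — false.
(b) west: |A| = 9, |A ∩ B| = 3; needs |A ∩ B| = 4 — false.
(c) east: |A| = 8, |A ∩ B| = 2; needs |A ∩ B| < 2 — false.
(d) south: |A| = 8, |A ∩ B| = 4; needs |A ∩ B| > 4 — false.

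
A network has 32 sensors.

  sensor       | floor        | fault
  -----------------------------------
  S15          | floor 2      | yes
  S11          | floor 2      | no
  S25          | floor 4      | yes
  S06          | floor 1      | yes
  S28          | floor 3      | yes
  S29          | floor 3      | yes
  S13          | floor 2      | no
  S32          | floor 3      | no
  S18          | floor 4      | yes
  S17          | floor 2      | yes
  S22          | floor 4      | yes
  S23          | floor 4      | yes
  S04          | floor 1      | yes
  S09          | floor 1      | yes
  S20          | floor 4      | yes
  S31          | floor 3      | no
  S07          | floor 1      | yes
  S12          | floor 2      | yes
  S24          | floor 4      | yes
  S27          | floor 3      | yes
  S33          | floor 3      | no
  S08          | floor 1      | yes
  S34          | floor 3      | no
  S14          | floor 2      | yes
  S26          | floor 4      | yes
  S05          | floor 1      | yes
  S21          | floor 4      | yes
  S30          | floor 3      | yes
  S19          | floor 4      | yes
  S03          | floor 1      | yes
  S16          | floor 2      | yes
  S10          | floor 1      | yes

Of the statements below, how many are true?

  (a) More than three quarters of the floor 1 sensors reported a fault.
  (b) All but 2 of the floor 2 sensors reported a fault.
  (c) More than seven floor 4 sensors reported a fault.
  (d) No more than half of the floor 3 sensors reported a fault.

(a) floor 1: |A| = 8, |A ∩ B| = 8; needs |A ∩ B| / |A| > 3/4 — true.
(b) floor 2: |A| = 7, |A ∩ B| = 5; needs |A ∖ B| = 2 — true.
(c) floor 4: |A| = 9, |A ∩ B| = 9; needs |A ∩ B| > 7 — true.
(d) floor 3: |A| = 8, |A ∩ B| = 4; needs |A ∩ B| ≤ |A ∖ B| — true.

4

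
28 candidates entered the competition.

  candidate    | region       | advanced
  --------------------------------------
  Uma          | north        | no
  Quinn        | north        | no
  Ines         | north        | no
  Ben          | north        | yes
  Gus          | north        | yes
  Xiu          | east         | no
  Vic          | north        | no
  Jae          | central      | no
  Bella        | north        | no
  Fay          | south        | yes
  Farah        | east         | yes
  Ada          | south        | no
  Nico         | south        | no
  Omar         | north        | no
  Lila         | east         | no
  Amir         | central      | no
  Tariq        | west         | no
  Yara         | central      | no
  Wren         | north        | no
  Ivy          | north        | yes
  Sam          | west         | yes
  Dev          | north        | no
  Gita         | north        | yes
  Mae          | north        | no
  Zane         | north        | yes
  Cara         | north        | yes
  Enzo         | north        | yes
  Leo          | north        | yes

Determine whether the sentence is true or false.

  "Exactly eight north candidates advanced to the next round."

The determiner here denotes the relation: |A ∩ B| = 8.
|A| = 17, |A ∩ B| = 8, |A ∖ B| = 9.
|A ∩ B| = 8, so the statement is true.

True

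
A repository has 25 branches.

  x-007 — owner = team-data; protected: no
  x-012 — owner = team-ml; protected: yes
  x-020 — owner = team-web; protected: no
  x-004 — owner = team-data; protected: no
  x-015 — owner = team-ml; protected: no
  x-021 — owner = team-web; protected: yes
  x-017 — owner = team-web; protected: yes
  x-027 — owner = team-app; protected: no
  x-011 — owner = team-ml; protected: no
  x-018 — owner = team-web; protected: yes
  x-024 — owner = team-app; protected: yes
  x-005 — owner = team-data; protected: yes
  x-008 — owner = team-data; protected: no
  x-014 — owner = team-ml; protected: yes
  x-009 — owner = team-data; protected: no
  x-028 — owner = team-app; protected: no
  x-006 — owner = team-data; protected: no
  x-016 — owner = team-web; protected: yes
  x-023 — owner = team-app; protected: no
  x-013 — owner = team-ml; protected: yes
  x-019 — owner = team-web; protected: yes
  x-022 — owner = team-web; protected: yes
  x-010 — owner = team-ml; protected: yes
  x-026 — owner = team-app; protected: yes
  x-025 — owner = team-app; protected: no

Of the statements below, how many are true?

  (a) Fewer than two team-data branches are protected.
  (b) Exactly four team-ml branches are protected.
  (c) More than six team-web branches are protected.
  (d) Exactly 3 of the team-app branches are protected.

(a) team-data: |A| = 6, |A ∩ B| = 1; needs |A ∩ B| < 2 — true.
(b) team-ml: |A| = 6, |A ∩ B| = 4; needs |A ∩ B| = 4 — true.
(c) team-web: |A| = 7, |A ∩ B| = 6; needs |A ∩ B| > 6 — false.
(d) team-app: |A| = 6, |A ∩ B| = 2; needs |A ∩ B| = 3 — false.

2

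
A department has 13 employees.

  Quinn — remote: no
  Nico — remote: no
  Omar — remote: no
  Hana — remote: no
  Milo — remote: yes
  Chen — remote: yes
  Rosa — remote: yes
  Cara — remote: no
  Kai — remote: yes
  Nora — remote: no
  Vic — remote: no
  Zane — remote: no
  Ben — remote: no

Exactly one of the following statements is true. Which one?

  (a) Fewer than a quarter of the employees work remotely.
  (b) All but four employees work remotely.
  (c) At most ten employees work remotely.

|A| = 13, |A ∩ B| = 4, |A ∖ B| = 9.
(a) requires |A ∩ B| / |A| < 1/4: false.
(b) requires |A ∖ B| = 4: false.
(c) requires |A ∩ B| ≤ 10: true.

(c)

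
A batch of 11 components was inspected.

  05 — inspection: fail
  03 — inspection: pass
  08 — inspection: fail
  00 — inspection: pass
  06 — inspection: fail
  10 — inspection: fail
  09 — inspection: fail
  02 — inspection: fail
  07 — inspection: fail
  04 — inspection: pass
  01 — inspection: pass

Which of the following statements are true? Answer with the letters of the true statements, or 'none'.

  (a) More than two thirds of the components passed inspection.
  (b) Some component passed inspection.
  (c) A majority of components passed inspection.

|A| = 11, |A ∩ B| = 4, |A ∖ B| = 7.
(a) |A ∩ B| / |A| > 2/3: fails.
(b) A ∩ B ≠ ∅ (|A ∩ B| ≥ 1): holds.
(c) |A ∩ B| > |A ∖ B|: fails.

(b)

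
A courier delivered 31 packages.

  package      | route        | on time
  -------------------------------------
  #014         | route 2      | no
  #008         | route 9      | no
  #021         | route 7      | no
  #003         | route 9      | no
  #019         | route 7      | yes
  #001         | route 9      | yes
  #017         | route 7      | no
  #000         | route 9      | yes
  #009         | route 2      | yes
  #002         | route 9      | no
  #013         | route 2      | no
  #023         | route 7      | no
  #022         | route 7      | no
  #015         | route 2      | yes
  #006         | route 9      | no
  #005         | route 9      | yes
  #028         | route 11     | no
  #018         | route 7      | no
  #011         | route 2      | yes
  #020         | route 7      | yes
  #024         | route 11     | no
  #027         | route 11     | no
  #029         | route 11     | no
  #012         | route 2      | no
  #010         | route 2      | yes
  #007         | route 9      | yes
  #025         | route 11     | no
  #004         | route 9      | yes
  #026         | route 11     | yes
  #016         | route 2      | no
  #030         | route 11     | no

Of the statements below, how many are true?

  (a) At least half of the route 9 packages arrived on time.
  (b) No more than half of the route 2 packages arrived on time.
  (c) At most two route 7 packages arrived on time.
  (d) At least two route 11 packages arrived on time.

(a) route 9: |A| = 9, |A ∩ B| = 5; needs |A ∩ B| ≥ |A ∖ B| — true.
(b) route 2: |A| = 8, |A ∩ B| = 4; needs |A ∩ B| ≤ |A ∖ B| — true.
(c) route 7: |A| = 7, |A ∩ B| = 2; needs |A ∩ B| ≤ 2 — true.
(d) route 11: |A| = 7, |A ∩ B| = 1; needs |A ∩ B| ≥ 2 — false.

3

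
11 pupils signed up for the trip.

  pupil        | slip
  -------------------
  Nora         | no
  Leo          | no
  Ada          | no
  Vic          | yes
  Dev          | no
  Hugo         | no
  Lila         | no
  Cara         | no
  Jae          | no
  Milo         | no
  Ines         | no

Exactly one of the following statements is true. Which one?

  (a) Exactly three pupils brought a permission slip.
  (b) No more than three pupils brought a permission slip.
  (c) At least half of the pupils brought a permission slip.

(b)

|A| = 11, |A ∩ B| = 1, |A ∖ B| = 10.
(a) requires |A ∩ B| = 3: false.
(b) requires |A ∩ B| ≤ 3: true.
(c) requires |A ∩ B| ≥ |A ∖ B|: false.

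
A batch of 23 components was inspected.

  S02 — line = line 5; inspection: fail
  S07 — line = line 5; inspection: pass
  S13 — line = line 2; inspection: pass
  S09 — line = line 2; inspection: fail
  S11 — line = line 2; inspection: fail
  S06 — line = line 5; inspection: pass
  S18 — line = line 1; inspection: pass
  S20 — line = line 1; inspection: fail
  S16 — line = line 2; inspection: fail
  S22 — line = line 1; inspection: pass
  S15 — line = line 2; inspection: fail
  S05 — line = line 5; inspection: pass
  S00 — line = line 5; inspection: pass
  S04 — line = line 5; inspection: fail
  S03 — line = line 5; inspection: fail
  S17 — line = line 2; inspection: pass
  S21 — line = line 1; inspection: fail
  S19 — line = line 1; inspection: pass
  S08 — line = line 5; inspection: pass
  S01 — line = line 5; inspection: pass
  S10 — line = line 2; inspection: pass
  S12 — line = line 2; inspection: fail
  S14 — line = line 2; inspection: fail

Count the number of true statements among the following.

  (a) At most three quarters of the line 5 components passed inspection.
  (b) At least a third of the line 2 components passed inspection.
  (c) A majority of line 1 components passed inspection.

3

(a) line 5: |A| = 9, |A ∩ B| = 6; needs |A ∩ B| / |A| ≤ 3/4 — true.
(b) line 2: |A| = 9, |A ∩ B| = 3; needs |A ∩ B| / |A| ≥ 1/3 — true.
(c) line 1: |A| = 5, |A ∩ B| = 3; needs |A ∩ B| > |A ∖ B| — true.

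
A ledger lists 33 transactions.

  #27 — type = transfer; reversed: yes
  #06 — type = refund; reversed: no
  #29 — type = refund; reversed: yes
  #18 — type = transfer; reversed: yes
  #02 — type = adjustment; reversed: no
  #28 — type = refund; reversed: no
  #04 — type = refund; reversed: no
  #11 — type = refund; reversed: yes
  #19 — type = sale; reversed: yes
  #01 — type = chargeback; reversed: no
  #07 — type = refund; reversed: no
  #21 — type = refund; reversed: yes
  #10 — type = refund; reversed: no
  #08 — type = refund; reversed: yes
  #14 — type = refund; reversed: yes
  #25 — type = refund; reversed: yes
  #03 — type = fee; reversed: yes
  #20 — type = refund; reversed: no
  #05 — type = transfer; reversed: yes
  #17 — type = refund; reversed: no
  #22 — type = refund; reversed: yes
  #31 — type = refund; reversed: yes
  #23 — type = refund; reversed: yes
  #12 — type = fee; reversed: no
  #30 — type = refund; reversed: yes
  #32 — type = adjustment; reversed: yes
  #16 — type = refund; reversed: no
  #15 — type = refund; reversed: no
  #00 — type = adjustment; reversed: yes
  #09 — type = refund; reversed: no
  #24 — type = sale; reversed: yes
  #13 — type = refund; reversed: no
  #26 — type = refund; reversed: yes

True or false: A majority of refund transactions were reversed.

'A majority of refund transactions were reversed' holds iff |A ∩ B| > |A ∖ B|.
|A| = 22, |A ∩ B| = 11, |A ∖ B| = 11.
11 = 11, so the statement is false.

False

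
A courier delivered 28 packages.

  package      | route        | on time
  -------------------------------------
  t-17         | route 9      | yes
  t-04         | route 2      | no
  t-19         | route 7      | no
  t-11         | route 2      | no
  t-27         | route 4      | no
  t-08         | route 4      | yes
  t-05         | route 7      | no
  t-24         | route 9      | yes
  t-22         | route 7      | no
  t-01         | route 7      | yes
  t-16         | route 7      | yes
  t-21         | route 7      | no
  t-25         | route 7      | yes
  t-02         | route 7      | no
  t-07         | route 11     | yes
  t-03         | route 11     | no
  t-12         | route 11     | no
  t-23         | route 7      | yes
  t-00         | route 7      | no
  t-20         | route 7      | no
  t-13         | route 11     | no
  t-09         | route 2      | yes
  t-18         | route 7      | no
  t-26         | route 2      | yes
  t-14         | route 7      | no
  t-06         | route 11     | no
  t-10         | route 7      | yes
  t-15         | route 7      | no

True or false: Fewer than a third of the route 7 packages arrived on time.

False

'Fewer than a third of the route 7 packages arrived on time' holds iff |A ∩ B| / |A| < 1/3.
|A| = 15, |A ∩ B| = 5, |A ∖ B| = 10.
|A ∩ B|/|A| = 5/15, so the statement is false.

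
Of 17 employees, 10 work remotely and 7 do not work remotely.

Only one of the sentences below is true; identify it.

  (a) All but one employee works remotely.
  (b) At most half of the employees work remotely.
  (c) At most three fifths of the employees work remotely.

(c)

|A| = 17, |A ∩ B| = 10, |A ∖ B| = 7.
(a) requires |A ∖ B| = 1: false.
(b) requires |A ∩ B| ≤ |A ∖ B|: false.
(c) requires |A ∩ B| / |A| ≤ 3/5: true.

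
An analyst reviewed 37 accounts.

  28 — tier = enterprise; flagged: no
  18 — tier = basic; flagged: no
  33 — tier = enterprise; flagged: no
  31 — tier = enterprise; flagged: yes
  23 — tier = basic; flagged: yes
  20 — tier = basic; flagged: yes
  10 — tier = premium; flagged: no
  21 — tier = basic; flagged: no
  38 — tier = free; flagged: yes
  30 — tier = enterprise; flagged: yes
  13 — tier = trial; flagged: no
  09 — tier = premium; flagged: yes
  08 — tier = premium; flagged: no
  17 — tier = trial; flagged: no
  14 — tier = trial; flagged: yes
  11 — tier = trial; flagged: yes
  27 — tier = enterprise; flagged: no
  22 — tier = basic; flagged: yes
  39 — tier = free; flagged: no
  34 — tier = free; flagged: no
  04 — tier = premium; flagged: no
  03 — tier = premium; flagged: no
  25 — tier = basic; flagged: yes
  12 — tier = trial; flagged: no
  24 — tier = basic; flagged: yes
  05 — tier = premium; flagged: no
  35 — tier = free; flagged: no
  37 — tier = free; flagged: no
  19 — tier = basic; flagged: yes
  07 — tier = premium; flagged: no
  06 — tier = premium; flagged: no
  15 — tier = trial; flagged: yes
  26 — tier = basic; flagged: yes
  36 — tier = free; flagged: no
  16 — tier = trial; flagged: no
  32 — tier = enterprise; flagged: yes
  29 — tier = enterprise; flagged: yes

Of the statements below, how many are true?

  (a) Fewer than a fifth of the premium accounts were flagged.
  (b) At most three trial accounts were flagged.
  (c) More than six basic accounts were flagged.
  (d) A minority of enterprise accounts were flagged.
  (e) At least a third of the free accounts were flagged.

(a) premium: |A| = 8, |A ∩ B| = 1; needs |A ∩ B| / |A| < 1/5 — true.
(b) trial: |A| = 7, |A ∩ B| = 3; needs |A ∩ B| ≤ 3 — true.
(c) basic: |A| = 9, |A ∩ B| = 7; needs |A ∩ B| > 6 — true.
(d) enterprise: |A| = 7, |A ∩ B| = 4; needs |A ∩ B| < |A ∖ B| — false.
(e) free: |A| = 6, |A ∩ B| = 1; needs |A ∩ B| / |A| ≥ 1/3 — false.

3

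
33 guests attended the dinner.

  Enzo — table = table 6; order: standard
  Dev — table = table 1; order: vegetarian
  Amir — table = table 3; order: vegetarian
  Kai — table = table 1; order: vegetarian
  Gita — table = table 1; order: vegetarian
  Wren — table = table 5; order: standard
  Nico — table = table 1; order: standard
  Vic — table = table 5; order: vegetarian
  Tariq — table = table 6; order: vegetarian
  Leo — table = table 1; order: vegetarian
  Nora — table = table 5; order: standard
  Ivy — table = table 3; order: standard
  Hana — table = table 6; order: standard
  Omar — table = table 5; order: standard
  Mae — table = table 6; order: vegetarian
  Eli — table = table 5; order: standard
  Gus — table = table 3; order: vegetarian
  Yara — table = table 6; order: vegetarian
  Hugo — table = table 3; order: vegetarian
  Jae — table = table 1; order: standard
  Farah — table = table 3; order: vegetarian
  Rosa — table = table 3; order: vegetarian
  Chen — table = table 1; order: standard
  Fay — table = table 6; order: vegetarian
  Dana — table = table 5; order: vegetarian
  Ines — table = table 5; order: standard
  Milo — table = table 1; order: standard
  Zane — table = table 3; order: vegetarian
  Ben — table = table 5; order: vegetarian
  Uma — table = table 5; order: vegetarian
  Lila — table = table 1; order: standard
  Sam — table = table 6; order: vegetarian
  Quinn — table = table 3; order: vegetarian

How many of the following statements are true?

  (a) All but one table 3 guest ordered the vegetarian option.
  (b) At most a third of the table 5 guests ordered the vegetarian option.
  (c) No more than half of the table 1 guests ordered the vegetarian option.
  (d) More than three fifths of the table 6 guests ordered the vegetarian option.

(a) table 3: |A| = 8, |A ∩ B| = 7; needs |A ∖ B| = 1 — true.
(b) table 5: |A| = 9, |A ∩ B| = 4; needs |A ∩ B| / |A| ≤ 1/3 — false.
(c) table 1: |A| = 9, |A ∩ B| = 4; needs |A ∩ B| ≤ |A ∖ B| — true.
(d) table 6: |A| = 7, |A ∩ B| = 5; needs |A ∩ B| / |A| > 3/5 — true.

3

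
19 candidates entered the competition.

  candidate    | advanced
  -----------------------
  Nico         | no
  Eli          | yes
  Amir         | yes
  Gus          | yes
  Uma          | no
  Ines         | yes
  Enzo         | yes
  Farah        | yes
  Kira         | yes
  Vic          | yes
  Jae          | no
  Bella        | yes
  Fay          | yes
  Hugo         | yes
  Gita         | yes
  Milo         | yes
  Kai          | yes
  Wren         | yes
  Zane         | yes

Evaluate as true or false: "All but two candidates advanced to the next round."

False

The determiner here denotes the relation: |A ∖ B| = 2.
|A| = 19, |A ∩ B| = 16, |A ∖ B| = 3.
|A ∖ B| = 3, so the statement is false.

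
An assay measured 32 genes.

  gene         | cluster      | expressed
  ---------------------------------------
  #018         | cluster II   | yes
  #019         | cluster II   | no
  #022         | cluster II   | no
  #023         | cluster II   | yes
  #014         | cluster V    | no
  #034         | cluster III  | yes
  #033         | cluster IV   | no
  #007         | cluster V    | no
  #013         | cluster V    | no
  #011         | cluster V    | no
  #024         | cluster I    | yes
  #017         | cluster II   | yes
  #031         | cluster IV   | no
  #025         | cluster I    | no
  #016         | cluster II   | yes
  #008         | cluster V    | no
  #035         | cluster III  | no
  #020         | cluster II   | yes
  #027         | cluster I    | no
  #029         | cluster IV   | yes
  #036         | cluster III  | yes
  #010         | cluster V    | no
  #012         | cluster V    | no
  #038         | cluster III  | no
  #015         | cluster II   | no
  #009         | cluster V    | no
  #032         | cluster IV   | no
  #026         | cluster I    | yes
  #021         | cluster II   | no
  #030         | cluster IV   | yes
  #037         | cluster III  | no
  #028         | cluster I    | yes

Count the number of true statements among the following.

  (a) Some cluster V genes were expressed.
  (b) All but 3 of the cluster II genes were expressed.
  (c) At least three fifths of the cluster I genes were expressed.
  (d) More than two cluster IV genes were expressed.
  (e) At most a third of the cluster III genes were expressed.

(a) cluster V: |A| = 8, |A ∩ B| = 0; needs A ∩ B ≠ ∅ (|A ∩ B| ≥ 1) — false.
(b) cluster II: |A| = 9, |A ∩ B| = 5; needs |A ∖ B| = 3 — false.
(c) cluster I: |A| = 5, |A ∩ B| = 3; needs |A ∩ B| / |A| ≥ 3/5 — true.
(d) cluster IV: |A| = 5, |A ∩ B| = 2; needs |A ∩ B| > 2 — false.
(e) cluster III: |A| = 5, |A ∩ B| = 2; needs |A ∩ B| / |A| ≤ 1/3 — false.

1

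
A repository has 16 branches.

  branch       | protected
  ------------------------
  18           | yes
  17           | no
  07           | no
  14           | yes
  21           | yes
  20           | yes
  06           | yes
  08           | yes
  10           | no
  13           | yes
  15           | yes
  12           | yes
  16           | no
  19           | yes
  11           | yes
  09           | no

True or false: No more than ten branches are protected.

False

Truth condition: |A ∩ B| ≤ 10.
|A| = 16, |A ∩ B| = 11, |A ∖ B| = 5.
|A ∩ B| = 11, so the statement is false.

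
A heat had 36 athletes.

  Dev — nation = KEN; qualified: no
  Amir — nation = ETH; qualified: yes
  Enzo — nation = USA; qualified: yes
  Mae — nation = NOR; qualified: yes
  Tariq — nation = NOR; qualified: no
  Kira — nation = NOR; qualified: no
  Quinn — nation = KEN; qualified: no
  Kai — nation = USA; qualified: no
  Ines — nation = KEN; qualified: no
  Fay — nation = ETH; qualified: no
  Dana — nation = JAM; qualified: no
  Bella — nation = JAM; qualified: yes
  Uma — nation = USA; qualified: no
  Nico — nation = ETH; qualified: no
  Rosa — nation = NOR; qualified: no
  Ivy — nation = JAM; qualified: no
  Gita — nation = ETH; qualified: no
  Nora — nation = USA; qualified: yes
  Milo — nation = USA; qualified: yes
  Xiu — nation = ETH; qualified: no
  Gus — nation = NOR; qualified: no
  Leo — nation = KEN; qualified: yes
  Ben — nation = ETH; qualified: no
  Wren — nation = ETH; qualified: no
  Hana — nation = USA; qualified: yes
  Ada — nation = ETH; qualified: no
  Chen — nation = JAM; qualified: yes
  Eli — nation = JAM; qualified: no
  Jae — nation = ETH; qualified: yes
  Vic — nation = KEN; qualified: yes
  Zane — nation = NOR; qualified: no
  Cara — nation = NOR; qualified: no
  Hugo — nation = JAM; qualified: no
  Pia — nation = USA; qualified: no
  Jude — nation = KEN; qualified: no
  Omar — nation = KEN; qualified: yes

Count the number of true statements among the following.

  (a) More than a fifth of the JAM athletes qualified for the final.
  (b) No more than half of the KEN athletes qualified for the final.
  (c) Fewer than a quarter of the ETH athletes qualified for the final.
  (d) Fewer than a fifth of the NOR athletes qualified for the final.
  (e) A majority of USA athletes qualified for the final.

5

(a) JAM: |A| = 6, |A ∩ B| = 2; needs |A ∩ B| / |A| > 1/5 — true.
(b) KEN: |A| = 7, |A ∩ B| = 3; needs |A ∩ B| ≤ |A ∖ B| — true.
(c) ETH: |A| = 9, |A ∩ B| = 2; needs |A ∩ B| / |A| < 1/4 — true.
(d) NOR: |A| = 7, |A ∩ B| = 1; needs |A ∩ B| / |A| < 1/5 — true.
(e) USA: |A| = 7, |A ∩ B| = 4; needs |A ∩ B| > |A ∖ B| — true.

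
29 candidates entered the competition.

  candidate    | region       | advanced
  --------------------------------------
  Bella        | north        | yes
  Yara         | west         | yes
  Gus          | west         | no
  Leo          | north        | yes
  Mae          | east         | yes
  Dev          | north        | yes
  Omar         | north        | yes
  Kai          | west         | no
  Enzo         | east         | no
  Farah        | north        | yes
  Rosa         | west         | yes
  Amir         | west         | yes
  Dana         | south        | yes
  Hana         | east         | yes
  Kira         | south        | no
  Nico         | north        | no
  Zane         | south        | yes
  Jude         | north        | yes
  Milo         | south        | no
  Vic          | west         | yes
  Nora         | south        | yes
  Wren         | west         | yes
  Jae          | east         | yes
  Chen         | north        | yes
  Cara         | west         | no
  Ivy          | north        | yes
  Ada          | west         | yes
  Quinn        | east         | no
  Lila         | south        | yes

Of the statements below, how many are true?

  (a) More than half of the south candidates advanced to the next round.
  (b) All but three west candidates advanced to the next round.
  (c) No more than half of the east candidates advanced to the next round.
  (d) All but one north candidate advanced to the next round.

(a) south: |A| = 6, |A ∩ B| = 4; needs |A ∩ B| > |A ∖ B| — true.
(b) west: |A| = 9, |A ∩ B| = 6; needs |A ∖ B| = 3 — true.
(c) east: |A| = 5, |A ∩ B| = 3; needs |A ∩ B| ≤ |A ∖ B| — false.
(d) north: |A| = 9, |A ∩ B| = 8; needs |A ∖ B| = 1 — true.

3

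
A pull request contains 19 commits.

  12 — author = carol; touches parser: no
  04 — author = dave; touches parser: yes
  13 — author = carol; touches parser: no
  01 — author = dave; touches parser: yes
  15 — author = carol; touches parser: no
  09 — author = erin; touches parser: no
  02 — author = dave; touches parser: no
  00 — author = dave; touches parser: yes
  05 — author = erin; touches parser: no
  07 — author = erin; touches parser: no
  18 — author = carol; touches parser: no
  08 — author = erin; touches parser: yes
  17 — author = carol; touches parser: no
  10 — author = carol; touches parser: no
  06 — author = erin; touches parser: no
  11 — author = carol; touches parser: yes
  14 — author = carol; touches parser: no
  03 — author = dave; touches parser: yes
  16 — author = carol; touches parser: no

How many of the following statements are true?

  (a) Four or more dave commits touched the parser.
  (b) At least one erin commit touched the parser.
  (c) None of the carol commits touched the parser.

2

(a) dave: |A| = 5, |A ∩ B| = 4; needs |A ∩ B| ≥ 4 — true.
(b) erin: |A| = 5, |A ∩ B| = 1; needs A ∩ B ≠ ∅ (|A ∩ B| ≥ 1) — true.
(c) carol: |A| = 9, |A ∩ B| = 1; needs A ∩ B = ∅ (|A ∩ B| = 0) — false.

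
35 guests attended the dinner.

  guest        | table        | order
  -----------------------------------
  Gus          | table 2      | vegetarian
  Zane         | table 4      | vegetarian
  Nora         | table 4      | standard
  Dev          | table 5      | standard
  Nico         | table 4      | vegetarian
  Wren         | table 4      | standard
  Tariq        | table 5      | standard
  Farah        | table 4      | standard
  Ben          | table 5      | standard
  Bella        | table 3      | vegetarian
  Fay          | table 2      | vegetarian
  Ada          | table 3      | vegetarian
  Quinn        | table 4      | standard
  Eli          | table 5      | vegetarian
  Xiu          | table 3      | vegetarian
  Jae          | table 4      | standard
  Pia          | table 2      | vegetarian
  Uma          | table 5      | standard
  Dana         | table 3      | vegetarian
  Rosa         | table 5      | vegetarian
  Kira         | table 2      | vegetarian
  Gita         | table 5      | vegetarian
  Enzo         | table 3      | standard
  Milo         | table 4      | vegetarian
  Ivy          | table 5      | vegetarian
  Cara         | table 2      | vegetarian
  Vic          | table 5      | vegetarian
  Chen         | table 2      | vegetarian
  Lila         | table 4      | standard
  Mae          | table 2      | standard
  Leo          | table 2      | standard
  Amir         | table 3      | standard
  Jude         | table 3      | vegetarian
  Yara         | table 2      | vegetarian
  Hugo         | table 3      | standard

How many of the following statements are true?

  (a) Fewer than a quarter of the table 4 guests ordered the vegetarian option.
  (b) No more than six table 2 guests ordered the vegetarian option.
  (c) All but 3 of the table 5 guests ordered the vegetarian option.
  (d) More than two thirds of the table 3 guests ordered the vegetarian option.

0

(a) table 4: |A| = 9, |A ∩ B| = 3; needs |A ∩ B| / |A| < 1/4 — false.
(b) table 2: |A| = 9, |A ∩ B| = 7; needs |A ∩ B| ≤ 6 — false.
(c) table 5: |A| = 9, |A ∩ B| = 5; needs |A ∖ B| = 3 — false.
(d) table 3: |A| = 8, |A ∩ B| = 5; needs |A ∩ B| / |A| > 2/3 — false.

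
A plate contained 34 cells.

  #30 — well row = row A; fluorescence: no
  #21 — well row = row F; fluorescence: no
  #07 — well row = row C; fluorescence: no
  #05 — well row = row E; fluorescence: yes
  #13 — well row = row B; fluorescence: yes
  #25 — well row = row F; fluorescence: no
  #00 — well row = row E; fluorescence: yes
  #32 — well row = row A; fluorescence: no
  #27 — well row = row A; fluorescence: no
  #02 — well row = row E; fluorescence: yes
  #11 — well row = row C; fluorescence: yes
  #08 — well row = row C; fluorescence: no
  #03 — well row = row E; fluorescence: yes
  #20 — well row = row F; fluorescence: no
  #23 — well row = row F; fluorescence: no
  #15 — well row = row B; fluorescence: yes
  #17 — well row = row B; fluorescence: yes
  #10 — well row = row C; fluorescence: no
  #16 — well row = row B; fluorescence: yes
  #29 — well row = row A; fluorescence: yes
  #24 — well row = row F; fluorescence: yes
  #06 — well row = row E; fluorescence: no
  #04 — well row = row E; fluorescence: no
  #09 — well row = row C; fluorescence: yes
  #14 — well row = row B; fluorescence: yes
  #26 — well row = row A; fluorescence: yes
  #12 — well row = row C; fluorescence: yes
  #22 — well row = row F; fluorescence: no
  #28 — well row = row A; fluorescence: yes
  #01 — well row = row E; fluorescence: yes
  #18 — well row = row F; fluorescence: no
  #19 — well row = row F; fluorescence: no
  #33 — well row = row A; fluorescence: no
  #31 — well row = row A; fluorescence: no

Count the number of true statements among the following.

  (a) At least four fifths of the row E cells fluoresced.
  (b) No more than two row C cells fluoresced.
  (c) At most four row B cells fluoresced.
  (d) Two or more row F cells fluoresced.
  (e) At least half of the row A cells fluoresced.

0

(a) row E: |A| = 7, |A ∩ B| = 5; needs |A ∩ B| / |A| ≥ 4/5 — false.
(b) row C: |A| = 6, |A ∩ B| = 3; needs |A ∩ B| ≤ 2 — false.
(c) row B: |A| = 5, |A ∩ B| = 5; needs |A ∩ B| ≤ 4 — false.
(d) row F: |A| = 8, |A ∩ B| = 1; needs |A ∩ B| ≥ 2 — false.
(e) row A: |A| = 8, |A ∩ B| = 3; needs |A ∩ B| ≥ |A ∖ B| — false.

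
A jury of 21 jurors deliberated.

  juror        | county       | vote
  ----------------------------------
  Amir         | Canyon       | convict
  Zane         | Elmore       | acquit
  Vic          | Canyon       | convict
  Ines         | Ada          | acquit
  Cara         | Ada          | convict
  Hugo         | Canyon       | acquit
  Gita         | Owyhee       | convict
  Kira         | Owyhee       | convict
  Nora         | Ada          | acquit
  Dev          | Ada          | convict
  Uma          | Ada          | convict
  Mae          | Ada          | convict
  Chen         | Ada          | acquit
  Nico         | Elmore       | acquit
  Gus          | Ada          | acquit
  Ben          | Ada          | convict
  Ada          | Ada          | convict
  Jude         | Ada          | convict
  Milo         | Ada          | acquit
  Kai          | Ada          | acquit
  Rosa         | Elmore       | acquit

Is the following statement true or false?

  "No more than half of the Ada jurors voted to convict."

The determiner here denotes the relation: |A ∩ B| ≤ |A ∖ B|.
A (the restrictor) = {Ines, Cara, Nora, Dev, Uma, Mae, Chen, Gus, Ben, Ada, Jude, Milo, Kai}, |A| = 13.
A ∩ B = {Cara, Dev, Uma, Mae, Ben, Ada, Jude}, so |A ∩ B| = 7.
A ∖ B = {Ines, Nora, Chen, Gus, Milo, Kai}, so |A ∖ B| = 6.
7 > 6, so the statement is false.

False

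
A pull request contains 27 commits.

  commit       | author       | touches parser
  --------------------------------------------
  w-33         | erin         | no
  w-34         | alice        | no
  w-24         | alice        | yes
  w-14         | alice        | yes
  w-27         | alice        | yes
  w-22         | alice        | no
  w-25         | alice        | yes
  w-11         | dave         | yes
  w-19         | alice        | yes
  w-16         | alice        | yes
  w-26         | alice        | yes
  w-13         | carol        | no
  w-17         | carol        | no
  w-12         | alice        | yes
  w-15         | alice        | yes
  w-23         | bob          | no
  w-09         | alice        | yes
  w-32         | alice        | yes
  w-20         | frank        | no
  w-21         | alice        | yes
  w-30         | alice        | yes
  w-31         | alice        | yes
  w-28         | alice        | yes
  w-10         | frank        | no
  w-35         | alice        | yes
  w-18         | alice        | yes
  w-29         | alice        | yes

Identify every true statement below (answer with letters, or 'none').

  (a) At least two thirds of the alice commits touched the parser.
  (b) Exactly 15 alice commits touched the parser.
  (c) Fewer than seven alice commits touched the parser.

(a)

|A| = 20, |A ∩ B| = 18, |A ∖ B| = 2.
(a) |A ∩ B| / |A| ≥ 2/3: holds.
(b) |A ∩ B| = 15: fails.
(c) |A ∩ B| < 7: fails.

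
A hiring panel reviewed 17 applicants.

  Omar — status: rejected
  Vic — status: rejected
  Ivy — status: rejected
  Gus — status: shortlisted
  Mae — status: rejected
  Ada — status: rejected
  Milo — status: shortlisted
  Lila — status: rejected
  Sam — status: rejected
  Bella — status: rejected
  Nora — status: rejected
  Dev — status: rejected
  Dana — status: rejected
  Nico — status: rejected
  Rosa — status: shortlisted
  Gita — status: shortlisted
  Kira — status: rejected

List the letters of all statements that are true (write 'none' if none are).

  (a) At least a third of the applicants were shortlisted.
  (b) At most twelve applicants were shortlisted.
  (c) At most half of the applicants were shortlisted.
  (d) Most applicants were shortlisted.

|A| = 17, |A ∩ B| = 4, |A ∖ B| = 13.
(a) |A ∩ B| / |A| ≥ 1/3: fails.
(b) |A ∩ B| ≤ 12: holds.
(c) |A ∩ B| ≤ |A ∖ B|: holds.
(d) |A ∩ B| > |A ∖ B|: fails.

(b), (c)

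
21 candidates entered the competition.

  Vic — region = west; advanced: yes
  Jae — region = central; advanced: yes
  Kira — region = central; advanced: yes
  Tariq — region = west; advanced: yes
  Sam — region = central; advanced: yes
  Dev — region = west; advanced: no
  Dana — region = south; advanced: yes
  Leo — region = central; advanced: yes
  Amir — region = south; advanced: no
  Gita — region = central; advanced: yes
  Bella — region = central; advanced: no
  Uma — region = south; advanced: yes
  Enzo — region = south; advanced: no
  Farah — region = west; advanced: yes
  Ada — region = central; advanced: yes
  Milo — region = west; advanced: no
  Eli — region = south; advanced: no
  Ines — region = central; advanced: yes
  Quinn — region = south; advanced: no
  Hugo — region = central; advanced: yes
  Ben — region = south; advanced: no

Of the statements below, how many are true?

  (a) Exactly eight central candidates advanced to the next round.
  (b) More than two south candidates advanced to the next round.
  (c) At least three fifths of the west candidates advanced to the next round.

2

(a) central: |A| = 9, |A ∩ B| = 8; needs |A ∩ B| = 8 — true.
(b) south: |A| = 7, |A ∩ B| = 2; needs |A ∩ B| > 2 — false.
(c) west: |A| = 5, |A ∩ B| = 3; needs |A ∩ B| / |A| ≥ 3/5 — true.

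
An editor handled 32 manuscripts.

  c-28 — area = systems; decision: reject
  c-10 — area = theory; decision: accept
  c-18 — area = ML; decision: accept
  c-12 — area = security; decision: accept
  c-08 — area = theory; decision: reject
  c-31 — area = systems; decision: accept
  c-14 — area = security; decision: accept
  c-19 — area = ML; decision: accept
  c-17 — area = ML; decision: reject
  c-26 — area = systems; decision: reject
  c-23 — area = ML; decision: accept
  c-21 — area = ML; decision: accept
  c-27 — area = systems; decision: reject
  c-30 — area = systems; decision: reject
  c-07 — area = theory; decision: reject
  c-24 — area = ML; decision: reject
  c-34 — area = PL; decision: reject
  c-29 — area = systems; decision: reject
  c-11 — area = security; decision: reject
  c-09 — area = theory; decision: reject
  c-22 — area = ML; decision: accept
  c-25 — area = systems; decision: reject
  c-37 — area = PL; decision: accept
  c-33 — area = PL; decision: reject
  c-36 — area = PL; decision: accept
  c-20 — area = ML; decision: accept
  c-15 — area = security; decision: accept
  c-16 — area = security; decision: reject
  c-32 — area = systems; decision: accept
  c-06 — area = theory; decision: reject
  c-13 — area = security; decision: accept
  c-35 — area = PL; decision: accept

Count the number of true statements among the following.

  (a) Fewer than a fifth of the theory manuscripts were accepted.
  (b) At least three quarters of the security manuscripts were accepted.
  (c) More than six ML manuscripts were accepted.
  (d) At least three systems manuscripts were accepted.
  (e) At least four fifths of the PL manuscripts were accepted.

(a) theory: |A| = 5, |A ∩ B| = 1; needs |A ∩ B| / |A| < 1/5 — false.
(b) security: |A| = 6, |A ∩ B| = 4; needs |A ∩ B| / |A| ≥ 3/4 — false.
(c) ML: |A| = 8, |A ∩ B| = 6; needs |A ∩ B| > 6 — false.
(d) systems: |A| = 8, |A ∩ B| = 2; needs |A ∩ B| ≥ 3 — false.
(e) PL: |A| = 5, |A ∩ B| = 3; needs |A ∩ B| / |A| ≥ 4/5 — false.

0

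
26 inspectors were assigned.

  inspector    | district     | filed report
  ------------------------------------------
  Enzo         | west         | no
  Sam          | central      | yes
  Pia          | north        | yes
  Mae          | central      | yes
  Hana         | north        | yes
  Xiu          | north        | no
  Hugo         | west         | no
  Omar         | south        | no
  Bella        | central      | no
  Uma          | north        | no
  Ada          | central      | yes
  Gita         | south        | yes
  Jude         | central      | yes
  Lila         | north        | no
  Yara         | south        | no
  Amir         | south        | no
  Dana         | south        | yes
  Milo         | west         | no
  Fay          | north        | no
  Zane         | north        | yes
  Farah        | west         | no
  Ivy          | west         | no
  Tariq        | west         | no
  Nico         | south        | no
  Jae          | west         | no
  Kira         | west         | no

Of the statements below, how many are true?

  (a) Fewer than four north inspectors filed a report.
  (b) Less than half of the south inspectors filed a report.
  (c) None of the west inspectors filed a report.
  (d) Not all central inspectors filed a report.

4

(a) north: |A| = 7, |A ∩ B| = 3; needs |A ∩ B| < 4 — true.
(b) south: |A| = 6, |A ∩ B| = 2; needs |A ∩ B| < |A ∖ B| — true.
(c) west: |A| = 8, |A ∩ B| = 0; needs A ∩ B = ∅ (|A ∩ B| = 0) — true.
(d) central: |A| = 5, |A ∩ B| = 4; needs A ⊄ B (|A ∖ B| ≥ 1) — true.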